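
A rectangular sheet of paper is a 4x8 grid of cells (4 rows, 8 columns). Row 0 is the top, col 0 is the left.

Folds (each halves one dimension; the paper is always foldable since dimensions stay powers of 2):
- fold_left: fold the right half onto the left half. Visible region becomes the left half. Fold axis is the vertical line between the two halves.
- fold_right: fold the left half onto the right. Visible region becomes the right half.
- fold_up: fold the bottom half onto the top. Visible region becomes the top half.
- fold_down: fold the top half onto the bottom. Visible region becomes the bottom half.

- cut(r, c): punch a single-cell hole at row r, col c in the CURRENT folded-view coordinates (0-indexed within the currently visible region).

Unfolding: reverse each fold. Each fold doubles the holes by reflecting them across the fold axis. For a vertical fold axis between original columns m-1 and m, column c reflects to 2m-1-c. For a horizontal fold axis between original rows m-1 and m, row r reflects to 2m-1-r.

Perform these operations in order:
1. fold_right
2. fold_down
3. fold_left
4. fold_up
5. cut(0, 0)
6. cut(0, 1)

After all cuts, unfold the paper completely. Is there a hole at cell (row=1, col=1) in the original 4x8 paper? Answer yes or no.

Op 1 fold_right: fold axis v@4; visible region now rows[0,4) x cols[4,8) = 4x4
Op 2 fold_down: fold axis h@2; visible region now rows[2,4) x cols[4,8) = 2x4
Op 3 fold_left: fold axis v@6; visible region now rows[2,4) x cols[4,6) = 2x2
Op 4 fold_up: fold axis h@3; visible region now rows[2,3) x cols[4,6) = 1x2
Op 5 cut(0, 0): punch at orig (2,4); cuts so far [(2, 4)]; region rows[2,3) x cols[4,6) = 1x2
Op 6 cut(0, 1): punch at orig (2,5); cuts so far [(2, 4), (2, 5)]; region rows[2,3) x cols[4,6) = 1x2
Unfold 1 (reflect across h@3): 4 holes -> [(2, 4), (2, 5), (3, 4), (3, 5)]
Unfold 2 (reflect across v@6): 8 holes -> [(2, 4), (2, 5), (2, 6), (2, 7), (3, 4), (3, 5), (3, 6), (3, 7)]
Unfold 3 (reflect across h@2): 16 holes -> [(0, 4), (0, 5), (0, 6), (0, 7), (1, 4), (1, 5), (1, 6), (1, 7), (2, 4), (2, 5), (2, 6), (2, 7), (3, 4), (3, 5), (3, 6), (3, 7)]
Unfold 4 (reflect across v@4): 32 holes -> [(0, 0), (0, 1), (0, 2), (0, 3), (0, 4), (0, 5), (0, 6), (0, 7), (1, 0), (1, 1), (1, 2), (1, 3), (1, 4), (1, 5), (1, 6), (1, 7), (2, 0), (2, 1), (2, 2), (2, 3), (2, 4), (2, 5), (2, 6), (2, 7), (3, 0), (3, 1), (3, 2), (3, 3), (3, 4), (3, 5), (3, 6), (3, 7)]
Holes: [(0, 0), (0, 1), (0, 2), (0, 3), (0, 4), (0, 5), (0, 6), (0, 7), (1, 0), (1, 1), (1, 2), (1, 3), (1, 4), (1, 5), (1, 6), (1, 7), (2, 0), (2, 1), (2, 2), (2, 3), (2, 4), (2, 5), (2, 6), (2, 7), (3, 0), (3, 1), (3, 2), (3, 3), (3, 4), (3, 5), (3, 6), (3, 7)]

Answer: yes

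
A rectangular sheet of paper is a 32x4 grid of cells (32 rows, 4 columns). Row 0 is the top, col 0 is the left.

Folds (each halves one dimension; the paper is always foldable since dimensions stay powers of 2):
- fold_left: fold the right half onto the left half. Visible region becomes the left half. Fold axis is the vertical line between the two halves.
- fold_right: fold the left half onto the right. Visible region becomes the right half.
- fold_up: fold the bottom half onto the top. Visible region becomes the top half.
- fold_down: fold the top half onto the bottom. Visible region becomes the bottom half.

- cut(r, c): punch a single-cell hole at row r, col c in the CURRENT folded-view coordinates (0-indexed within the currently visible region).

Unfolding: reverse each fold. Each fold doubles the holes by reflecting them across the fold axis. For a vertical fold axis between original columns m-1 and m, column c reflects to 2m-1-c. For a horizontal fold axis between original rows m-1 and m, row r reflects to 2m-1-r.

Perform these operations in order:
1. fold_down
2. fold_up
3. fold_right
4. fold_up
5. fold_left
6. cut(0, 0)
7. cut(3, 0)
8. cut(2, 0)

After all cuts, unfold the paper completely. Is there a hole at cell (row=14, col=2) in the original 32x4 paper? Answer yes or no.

Op 1 fold_down: fold axis h@16; visible region now rows[16,32) x cols[0,4) = 16x4
Op 2 fold_up: fold axis h@24; visible region now rows[16,24) x cols[0,4) = 8x4
Op 3 fold_right: fold axis v@2; visible region now rows[16,24) x cols[2,4) = 8x2
Op 4 fold_up: fold axis h@20; visible region now rows[16,20) x cols[2,4) = 4x2
Op 5 fold_left: fold axis v@3; visible region now rows[16,20) x cols[2,3) = 4x1
Op 6 cut(0, 0): punch at orig (16,2); cuts so far [(16, 2)]; region rows[16,20) x cols[2,3) = 4x1
Op 7 cut(3, 0): punch at orig (19,2); cuts so far [(16, 2), (19, 2)]; region rows[16,20) x cols[2,3) = 4x1
Op 8 cut(2, 0): punch at orig (18,2); cuts so far [(16, 2), (18, 2), (19, 2)]; region rows[16,20) x cols[2,3) = 4x1
Unfold 1 (reflect across v@3): 6 holes -> [(16, 2), (16, 3), (18, 2), (18, 3), (19, 2), (19, 3)]
Unfold 2 (reflect across h@20): 12 holes -> [(16, 2), (16, 3), (18, 2), (18, 3), (19, 2), (19, 3), (20, 2), (20, 3), (21, 2), (21, 3), (23, 2), (23, 3)]
Unfold 3 (reflect across v@2): 24 holes -> [(16, 0), (16, 1), (16, 2), (16, 3), (18, 0), (18, 1), (18, 2), (18, 3), (19, 0), (19, 1), (19, 2), (19, 3), (20, 0), (20, 1), (20, 2), (20, 3), (21, 0), (21, 1), (21, 2), (21, 3), (23, 0), (23, 1), (23, 2), (23, 3)]
Unfold 4 (reflect across h@24): 48 holes -> [(16, 0), (16, 1), (16, 2), (16, 3), (18, 0), (18, 1), (18, 2), (18, 3), (19, 0), (19, 1), (19, 2), (19, 3), (20, 0), (20, 1), (20, 2), (20, 3), (21, 0), (21, 1), (21, 2), (21, 3), (23, 0), (23, 1), (23, 2), (23, 3), (24, 0), (24, 1), (24, 2), (24, 3), (26, 0), (26, 1), (26, 2), (26, 3), (27, 0), (27, 1), (27, 2), (27, 3), (28, 0), (28, 1), (28, 2), (28, 3), (29, 0), (29, 1), (29, 2), (29, 3), (31, 0), (31, 1), (31, 2), (31, 3)]
Unfold 5 (reflect across h@16): 96 holes -> [(0, 0), (0, 1), (0, 2), (0, 3), (2, 0), (2, 1), (2, 2), (2, 3), (3, 0), (3, 1), (3, 2), (3, 3), (4, 0), (4, 1), (4, 2), (4, 3), (5, 0), (5, 1), (5, 2), (5, 3), (7, 0), (7, 1), (7, 2), (7, 3), (8, 0), (8, 1), (8, 2), (8, 3), (10, 0), (10, 1), (10, 2), (10, 3), (11, 0), (11, 1), (11, 2), (11, 3), (12, 0), (12, 1), (12, 2), (12, 3), (13, 0), (13, 1), (13, 2), (13, 3), (15, 0), (15, 1), (15, 2), (15, 3), (16, 0), (16, 1), (16, 2), (16, 3), (18, 0), (18, 1), (18, 2), (18, 3), (19, 0), (19, 1), (19, 2), (19, 3), (20, 0), (20, 1), (20, 2), (20, 3), (21, 0), (21, 1), (21, 2), (21, 3), (23, 0), (23, 1), (23, 2), (23, 3), (24, 0), (24, 1), (24, 2), (24, 3), (26, 0), (26, 1), (26, 2), (26, 3), (27, 0), (27, 1), (27, 2), (27, 3), (28, 0), (28, 1), (28, 2), (28, 3), (29, 0), (29, 1), (29, 2), (29, 3), (31, 0), (31, 1), (31, 2), (31, 3)]
Holes: [(0, 0), (0, 1), (0, 2), (0, 3), (2, 0), (2, 1), (2, 2), (2, 3), (3, 0), (3, 1), (3, 2), (3, 3), (4, 0), (4, 1), (4, 2), (4, 3), (5, 0), (5, 1), (5, 2), (5, 3), (7, 0), (7, 1), (7, 2), (7, 3), (8, 0), (8, 1), (8, 2), (8, 3), (10, 0), (10, 1), (10, 2), (10, 3), (11, 0), (11, 1), (11, 2), (11, 3), (12, 0), (12, 1), (12, 2), (12, 3), (13, 0), (13, 1), (13, 2), (13, 3), (15, 0), (15, 1), (15, 2), (15, 3), (16, 0), (16, 1), (16, 2), (16, 3), (18, 0), (18, 1), (18, 2), (18, 3), (19, 0), (19, 1), (19, 2), (19, 3), (20, 0), (20, 1), (20, 2), (20, 3), (21, 0), (21, 1), (21, 2), (21, 3), (23, 0), (23, 1), (23, 2), (23, 3), (24, 0), (24, 1), (24, 2), (24, 3), (26, 0), (26, 1), (26, 2), (26, 3), (27, 0), (27, 1), (27, 2), (27, 3), (28, 0), (28, 1), (28, 2), (28, 3), (29, 0), (29, 1), (29, 2), (29, 3), (31, 0), (31, 1), (31, 2), (31, 3)]

Answer: no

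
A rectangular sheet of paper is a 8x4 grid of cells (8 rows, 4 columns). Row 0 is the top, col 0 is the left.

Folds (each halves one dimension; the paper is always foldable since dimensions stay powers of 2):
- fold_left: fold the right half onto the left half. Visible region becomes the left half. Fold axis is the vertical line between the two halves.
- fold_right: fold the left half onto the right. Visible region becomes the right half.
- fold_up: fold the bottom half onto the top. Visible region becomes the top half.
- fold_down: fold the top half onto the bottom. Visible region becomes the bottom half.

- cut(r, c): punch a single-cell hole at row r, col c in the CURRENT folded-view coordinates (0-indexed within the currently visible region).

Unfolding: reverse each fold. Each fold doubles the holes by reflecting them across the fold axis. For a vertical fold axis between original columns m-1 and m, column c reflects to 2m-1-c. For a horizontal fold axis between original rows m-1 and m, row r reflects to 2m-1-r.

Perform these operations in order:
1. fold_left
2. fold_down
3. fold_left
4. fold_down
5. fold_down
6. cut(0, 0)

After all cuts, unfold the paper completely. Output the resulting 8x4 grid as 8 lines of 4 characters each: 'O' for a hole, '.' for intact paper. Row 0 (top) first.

Op 1 fold_left: fold axis v@2; visible region now rows[0,8) x cols[0,2) = 8x2
Op 2 fold_down: fold axis h@4; visible region now rows[4,8) x cols[0,2) = 4x2
Op 3 fold_left: fold axis v@1; visible region now rows[4,8) x cols[0,1) = 4x1
Op 4 fold_down: fold axis h@6; visible region now rows[6,8) x cols[0,1) = 2x1
Op 5 fold_down: fold axis h@7; visible region now rows[7,8) x cols[0,1) = 1x1
Op 6 cut(0, 0): punch at orig (7,0); cuts so far [(7, 0)]; region rows[7,8) x cols[0,1) = 1x1
Unfold 1 (reflect across h@7): 2 holes -> [(6, 0), (7, 0)]
Unfold 2 (reflect across h@6): 4 holes -> [(4, 0), (5, 0), (6, 0), (7, 0)]
Unfold 3 (reflect across v@1): 8 holes -> [(4, 0), (4, 1), (5, 0), (5, 1), (6, 0), (6, 1), (7, 0), (7, 1)]
Unfold 4 (reflect across h@4): 16 holes -> [(0, 0), (0, 1), (1, 0), (1, 1), (2, 0), (2, 1), (3, 0), (3, 1), (4, 0), (4, 1), (5, 0), (5, 1), (6, 0), (6, 1), (7, 0), (7, 1)]
Unfold 5 (reflect across v@2): 32 holes -> [(0, 0), (0, 1), (0, 2), (0, 3), (1, 0), (1, 1), (1, 2), (1, 3), (2, 0), (2, 1), (2, 2), (2, 3), (3, 0), (3, 1), (3, 2), (3, 3), (4, 0), (4, 1), (4, 2), (4, 3), (5, 0), (5, 1), (5, 2), (5, 3), (6, 0), (6, 1), (6, 2), (6, 3), (7, 0), (7, 1), (7, 2), (7, 3)]

Answer: OOOO
OOOO
OOOO
OOOO
OOOO
OOOO
OOOO
OOOO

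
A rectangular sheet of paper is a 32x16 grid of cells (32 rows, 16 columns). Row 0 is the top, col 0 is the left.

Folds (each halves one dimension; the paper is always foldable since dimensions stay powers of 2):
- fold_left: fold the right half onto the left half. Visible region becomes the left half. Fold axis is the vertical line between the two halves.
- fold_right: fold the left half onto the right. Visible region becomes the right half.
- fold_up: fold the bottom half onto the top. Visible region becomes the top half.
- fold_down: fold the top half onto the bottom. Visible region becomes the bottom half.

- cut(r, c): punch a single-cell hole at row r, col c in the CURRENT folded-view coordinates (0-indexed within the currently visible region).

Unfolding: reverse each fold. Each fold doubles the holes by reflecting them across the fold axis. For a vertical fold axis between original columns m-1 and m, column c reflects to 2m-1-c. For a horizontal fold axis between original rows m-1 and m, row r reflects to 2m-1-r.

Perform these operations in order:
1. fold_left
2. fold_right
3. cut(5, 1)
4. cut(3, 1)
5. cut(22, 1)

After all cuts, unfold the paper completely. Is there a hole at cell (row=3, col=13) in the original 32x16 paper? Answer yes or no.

Op 1 fold_left: fold axis v@8; visible region now rows[0,32) x cols[0,8) = 32x8
Op 2 fold_right: fold axis v@4; visible region now rows[0,32) x cols[4,8) = 32x4
Op 3 cut(5, 1): punch at orig (5,5); cuts so far [(5, 5)]; region rows[0,32) x cols[4,8) = 32x4
Op 4 cut(3, 1): punch at orig (3,5); cuts so far [(3, 5), (5, 5)]; region rows[0,32) x cols[4,8) = 32x4
Op 5 cut(22, 1): punch at orig (22,5); cuts so far [(3, 5), (5, 5), (22, 5)]; region rows[0,32) x cols[4,8) = 32x4
Unfold 1 (reflect across v@4): 6 holes -> [(3, 2), (3, 5), (5, 2), (5, 5), (22, 2), (22, 5)]
Unfold 2 (reflect across v@8): 12 holes -> [(3, 2), (3, 5), (3, 10), (3, 13), (5, 2), (5, 5), (5, 10), (5, 13), (22, 2), (22, 5), (22, 10), (22, 13)]
Holes: [(3, 2), (3, 5), (3, 10), (3, 13), (5, 2), (5, 5), (5, 10), (5, 13), (22, 2), (22, 5), (22, 10), (22, 13)]

Answer: yes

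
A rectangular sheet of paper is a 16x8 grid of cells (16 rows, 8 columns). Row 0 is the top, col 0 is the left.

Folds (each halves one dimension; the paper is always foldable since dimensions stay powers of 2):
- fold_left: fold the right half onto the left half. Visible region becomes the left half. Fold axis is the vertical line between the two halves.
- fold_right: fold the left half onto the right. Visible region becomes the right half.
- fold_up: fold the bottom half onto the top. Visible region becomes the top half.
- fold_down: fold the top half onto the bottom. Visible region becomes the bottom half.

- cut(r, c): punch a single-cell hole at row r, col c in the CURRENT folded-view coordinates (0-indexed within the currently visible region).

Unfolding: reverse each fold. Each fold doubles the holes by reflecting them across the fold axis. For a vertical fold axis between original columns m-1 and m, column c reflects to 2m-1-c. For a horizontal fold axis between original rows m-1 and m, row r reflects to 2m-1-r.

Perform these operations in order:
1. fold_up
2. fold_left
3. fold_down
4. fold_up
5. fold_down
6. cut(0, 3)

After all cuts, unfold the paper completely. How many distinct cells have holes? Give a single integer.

Answer: 32

Derivation:
Op 1 fold_up: fold axis h@8; visible region now rows[0,8) x cols[0,8) = 8x8
Op 2 fold_left: fold axis v@4; visible region now rows[0,8) x cols[0,4) = 8x4
Op 3 fold_down: fold axis h@4; visible region now rows[4,8) x cols[0,4) = 4x4
Op 4 fold_up: fold axis h@6; visible region now rows[4,6) x cols[0,4) = 2x4
Op 5 fold_down: fold axis h@5; visible region now rows[5,6) x cols[0,4) = 1x4
Op 6 cut(0, 3): punch at orig (5,3); cuts so far [(5, 3)]; region rows[5,6) x cols[0,4) = 1x4
Unfold 1 (reflect across h@5): 2 holes -> [(4, 3), (5, 3)]
Unfold 2 (reflect across h@6): 4 holes -> [(4, 3), (5, 3), (6, 3), (7, 3)]
Unfold 3 (reflect across h@4): 8 holes -> [(0, 3), (1, 3), (2, 3), (3, 3), (4, 3), (5, 3), (6, 3), (7, 3)]
Unfold 4 (reflect across v@4): 16 holes -> [(0, 3), (0, 4), (1, 3), (1, 4), (2, 3), (2, 4), (3, 3), (3, 4), (4, 3), (4, 4), (5, 3), (5, 4), (6, 3), (6, 4), (7, 3), (7, 4)]
Unfold 5 (reflect across h@8): 32 holes -> [(0, 3), (0, 4), (1, 3), (1, 4), (2, 3), (2, 4), (3, 3), (3, 4), (4, 3), (4, 4), (5, 3), (5, 4), (6, 3), (6, 4), (7, 3), (7, 4), (8, 3), (8, 4), (9, 3), (9, 4), (10, 3), (10, 4), (11, 3), (11, 4), (12, 3), (12, 4), (13, 3), (13, 4), (14, 3), (14, 4), (15, 3), (15, 4)]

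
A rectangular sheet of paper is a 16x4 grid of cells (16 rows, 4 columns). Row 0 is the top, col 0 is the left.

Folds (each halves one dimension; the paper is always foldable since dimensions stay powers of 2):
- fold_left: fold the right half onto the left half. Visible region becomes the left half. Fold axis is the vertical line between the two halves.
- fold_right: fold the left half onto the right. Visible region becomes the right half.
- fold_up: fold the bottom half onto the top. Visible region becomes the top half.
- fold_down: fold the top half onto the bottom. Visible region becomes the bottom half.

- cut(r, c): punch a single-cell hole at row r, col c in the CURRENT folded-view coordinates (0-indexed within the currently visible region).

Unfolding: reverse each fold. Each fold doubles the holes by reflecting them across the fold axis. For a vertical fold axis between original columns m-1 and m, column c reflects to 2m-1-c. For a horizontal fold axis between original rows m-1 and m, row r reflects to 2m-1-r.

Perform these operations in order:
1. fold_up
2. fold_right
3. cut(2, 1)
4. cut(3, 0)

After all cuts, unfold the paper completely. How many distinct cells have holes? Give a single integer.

Op 1 fold_up: fold axis h@8; visible region now rows[0,8) x cols[0,4) = 8x4
Op 2 fold_right: fold axis v@2; visible region now rows[0,8) x cols[2,4) = 8x2
Op 3 cut(2, 1): punch at orig (2,3); cuts so far [(2, 3)]; region rows[0,8) x cols[2,4) = 8x2
Op 4 cut(3, 0): punch at orig (3,2); cuts so far [(2, 3), (3, 2)]; region rows[0,8) x cols[2,4) = 8x2
Unfold 1 (reflect across v@2): 4 holes -> [(2, 0), (2, 3), (3, 1), (3, 2)]
Unfold 2 (reflect across h@8): 8 holes -> [(2, 0), (2, 3), (3, 1), (3, 2), (12, 1), (12, 2), (13, 0), (13, 3)]

Answer: 8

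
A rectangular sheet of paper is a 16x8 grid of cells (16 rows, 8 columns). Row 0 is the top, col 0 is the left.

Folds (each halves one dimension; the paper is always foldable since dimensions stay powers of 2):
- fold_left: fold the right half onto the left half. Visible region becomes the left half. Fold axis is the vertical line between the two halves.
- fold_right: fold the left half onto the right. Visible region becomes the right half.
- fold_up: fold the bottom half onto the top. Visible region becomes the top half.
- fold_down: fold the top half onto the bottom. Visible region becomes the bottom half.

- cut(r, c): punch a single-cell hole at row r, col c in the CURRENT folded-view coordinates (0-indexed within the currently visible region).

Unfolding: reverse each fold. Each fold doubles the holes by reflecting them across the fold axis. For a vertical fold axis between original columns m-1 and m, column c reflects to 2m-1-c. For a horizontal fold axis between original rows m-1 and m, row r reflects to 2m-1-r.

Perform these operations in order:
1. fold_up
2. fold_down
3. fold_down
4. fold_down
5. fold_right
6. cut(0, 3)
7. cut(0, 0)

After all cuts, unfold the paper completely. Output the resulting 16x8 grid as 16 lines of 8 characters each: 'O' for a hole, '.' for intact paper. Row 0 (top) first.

Op 1 fold_up: fold axis h@8; visible region now rows[0,8) x cols[0,8) = 8x8
Op 2 fold_down: fold axis h@4; visible region now rows[4,8) x cols[0,8) = 4x8
Op 3 fold_down: fold axis h@6; visible region now rows[6,8) x cols[0,8) = 2x8
Op 4 fold_down: fold axis h@7; visible region now rows[7,8) x cols[0,8) = 1x8
Op 5 fold_right: fold axis v@4; visible region now rows[7,8) x cols[4,8) = 1x4
Op 6 cut(0, 3): punch at orig (7,7); cuts so far [(7, 7)]; region rows[7,8) x cols[4,8) = 1x4
Op 7 cut(0, 0): punch at orig (7,4); cuts so far [(7, 4), (7, 7)]; region rows[7,8) x cols[4,8) = 1x4
Unfold 1 (reflect across v@4): 4 holes -> [(7, 0), (7, 3), (7, 4), (7, 7)]
Unfold 2 (reflect across h@7): 8 holes -> [(6, 0), (6, 3), (6, 4), (6, 7), (7, 0), (7, 3), (7, 4), (7, 7)]
Unfold 3 (reflect across h@6): 16 holes -> [(4, 0), (4, 3), (4, 4), (4, 7), (5, 0), (5, 3), (5, 4), (5, 7), (6, 0), (6, 3), (6, 4), (6, 7), (7, 0), (7, 3), (7, 4), (7, 7)]
Unfold 4 (reflect across h@4): 32 holes -> [(0, 0), (0, 3), (0, 4), (0, 7), (1, 0), (1, 3), (1, 4), (1, 7), (2, 0), (2, 3), (2, 4), (2, 7), (3, 0), (3, 3), (3, 4), (3, 7), (4, 0), (4, 3), (4, 4), (4, 7), (5, 0), (5, 3), (5, 4), (5, 7), (6, 0), (6, 3), (6, 4), (6, 7), (7, 0), (7, 3), (7, 4), (7, 7)]
Unfold 5 (reflect across h@8): 64 holes -> [(0, 0), (0, 3), (0, 4), (0, 7), (1, 0), (1, 3), (1, 4), (1, 7), (2, 0), (2, 3), (2, 4), (2, 7), (3, 0), (3, 3), (3, 4), (3, 7), (4, 0), (4, 3), (4, 4), (4, 7), (5, 0), (5, 3), (5, 4), (5, 7), (6, 0), (6, 3), (6, 4), (6, 7), (7, 0), (7, 3), (7, 4), (7, 7), (8, 0), (8, 3), (8, 4), (8, 7), (9, 0), (9, 3), (9, 4), (9, 7), (10, 0), (10, 3), (10, 4), (10, 7), (11, 0), (11, 3), (11, 4), (11, 7), (12, 0), (12, 3), (12, 4), (12, 7), (13, 0), (13, 3), (13, 4), (13, 7), (14, 0), (14, 3), (14, 4), (14, 7), (15, 0), (15, 3), (15, 4), (15, 7)]

Answer: O..OO..O
O..OO..O
O..OO..O
O..OO..O
O..OO..O
O..OO..O
O..OO..O
O..OO..O
O..OO..O
O..OO..O
O..OO..O
O..OO..O
O..OO..O
O..OO..O
O..OO..O
O..OO..O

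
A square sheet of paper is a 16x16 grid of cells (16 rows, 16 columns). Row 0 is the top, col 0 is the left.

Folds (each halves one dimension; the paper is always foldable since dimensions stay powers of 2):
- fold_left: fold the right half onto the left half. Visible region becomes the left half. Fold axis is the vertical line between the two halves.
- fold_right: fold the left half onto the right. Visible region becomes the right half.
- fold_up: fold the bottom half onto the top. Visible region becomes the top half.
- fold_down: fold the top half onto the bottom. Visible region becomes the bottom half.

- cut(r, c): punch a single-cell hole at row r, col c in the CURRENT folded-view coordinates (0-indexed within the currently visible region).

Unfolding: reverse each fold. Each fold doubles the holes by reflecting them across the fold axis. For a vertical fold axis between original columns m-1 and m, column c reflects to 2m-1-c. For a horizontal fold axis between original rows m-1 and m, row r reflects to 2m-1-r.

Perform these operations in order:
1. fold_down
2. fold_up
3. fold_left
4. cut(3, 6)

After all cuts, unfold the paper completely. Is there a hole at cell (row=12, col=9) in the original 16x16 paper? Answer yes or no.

Op 1 fold_down: fold axis h@8; visible region now rows[8,16) x cols[0,16) = 8x16
Op 2 fold_up: fold axis h@12; visible region now rows[8,12) x cols[0,16) = 4x16
Op 3 fold_left: fold axis v@8; visible region now rows[8,12) x cols[0,8) = 4x8
Op 4 cut(3, 6): punch at orig (11,6); cuts so far [(11, 6)]; region rows[8,12) x cols[0,8) = 4x8
Unfold 1 (reflect across v@8): 2 holes -> [(11, 6), (11, 9)]
Unfold 2 (reflect across h@12): 4 holes -> [(11, 6), (11, 9), (12, 6), (12, 9)]
Unfold 3 (reflect across h@8): 8 holes -> [(3, 6), (3, 9), (4, 6), (4, 9), (11, 6), (11, 9), (12, 6), (12, 9)]
Holes: [(3, 6), (3, 9), (4, 6), (4, 9), (11, 6), (11, 9), (12, 6), (12, 9)]

Answer: yes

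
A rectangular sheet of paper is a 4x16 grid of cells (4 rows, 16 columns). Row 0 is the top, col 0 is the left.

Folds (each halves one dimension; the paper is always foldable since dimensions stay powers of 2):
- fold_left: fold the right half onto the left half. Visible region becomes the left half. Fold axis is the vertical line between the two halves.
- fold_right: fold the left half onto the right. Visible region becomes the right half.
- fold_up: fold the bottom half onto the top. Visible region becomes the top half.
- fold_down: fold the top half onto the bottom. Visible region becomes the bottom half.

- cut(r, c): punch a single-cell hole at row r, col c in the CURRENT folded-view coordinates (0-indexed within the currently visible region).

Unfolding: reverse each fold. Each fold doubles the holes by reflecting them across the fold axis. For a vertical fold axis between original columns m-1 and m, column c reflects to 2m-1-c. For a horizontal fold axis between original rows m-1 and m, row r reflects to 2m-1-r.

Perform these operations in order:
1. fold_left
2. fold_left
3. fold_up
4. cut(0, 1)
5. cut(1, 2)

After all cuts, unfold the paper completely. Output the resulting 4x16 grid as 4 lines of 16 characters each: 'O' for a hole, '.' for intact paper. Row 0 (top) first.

Answer: .O....O..O....O.
..O..O....O..O..
..O..O....O..O..
.O....O..O....O.

Derivation:
Op 1 fold_left: fold axis v@8; visible region now rows[0,4) x cols[0,8) = 4x8
Op 2 fold_left: fold axis v@4; visible region now rows[0,4) x cols[0,4) = 4x4
Op 3 fold_up: fold axis h@2; visible region now rows[0,2) x cols[0,4) = 2x4
Op 4 cut(0, 1): punch at orig (0,1); cuts so far [(0, 1)]; region rows[0,2) x cols[0,4) = 2x4
Op 5 cut(1, 2): punch at orig (1,2); cuts so far [(0, 1), (1, 2)]; region rows[0,2) x cols[0,4) = 2x4
Unfold 1 (reflect across h@2): 4 holes -> [(0, 1), (1, 2), (2, 2), (3, 1)]
Unfold 2 (reflect across v@4): 8 holes -> [(0, 1), (0, 6), (1, 2), (1, 5), (2, 2), (2, 5), (3, 1), (3, 6)]
Unfold 3 (reflect across v@8): 16 holes -> [(0, 1), (0, 6), (0, 9), (0, 14), (1, 2), (1, 5), (1, 10), (1, 13), (2, 2), (2, 5), (2, 10), (2, 13), (3, 1), (3, 6), (3, 9), (3, 14)]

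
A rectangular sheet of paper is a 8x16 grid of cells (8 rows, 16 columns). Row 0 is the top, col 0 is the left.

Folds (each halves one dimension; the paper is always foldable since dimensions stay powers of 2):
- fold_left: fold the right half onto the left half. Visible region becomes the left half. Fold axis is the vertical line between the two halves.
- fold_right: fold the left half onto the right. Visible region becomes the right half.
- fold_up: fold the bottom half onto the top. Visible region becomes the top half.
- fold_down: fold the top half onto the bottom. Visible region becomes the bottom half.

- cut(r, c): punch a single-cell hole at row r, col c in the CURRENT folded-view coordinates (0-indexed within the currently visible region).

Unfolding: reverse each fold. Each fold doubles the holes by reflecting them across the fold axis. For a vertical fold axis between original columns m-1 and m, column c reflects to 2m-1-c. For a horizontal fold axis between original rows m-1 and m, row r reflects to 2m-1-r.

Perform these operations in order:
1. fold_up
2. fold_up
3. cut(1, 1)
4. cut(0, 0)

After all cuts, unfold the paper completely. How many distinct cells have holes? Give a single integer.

Answer: 8

Derivation:
Op 1 fold_up: fold axis h@4; visible region now rows[0,4) x cols[0,16) = 4x16
Op 2 fold_up: fold axis h@2; visible region now rows[0,2) x cols[0,16) = 2x16
Op 3 cut(1, 1): punch at orig (1,1); cuts so far [(1, 1)]; region rows[0,2) x cols[0,16) = 2x16
Op 4 cut(0, 0): punch at orig (0,0); cuts so far [(0, 0), (1, 1)]; region rows[0,2) x cols[0,16) = 2x16
Unfold 1 (reflect across h@2): 4 holes -> [(0, 0), (1, 1), (2, 1), (3, 0)]
Unfold 2 (reflect across h@4): 8 holes -> [(0, 0), (1, 1), (2, 1), (3, 0), (4, 0), (5, 1), (6, 1), (7, 0)]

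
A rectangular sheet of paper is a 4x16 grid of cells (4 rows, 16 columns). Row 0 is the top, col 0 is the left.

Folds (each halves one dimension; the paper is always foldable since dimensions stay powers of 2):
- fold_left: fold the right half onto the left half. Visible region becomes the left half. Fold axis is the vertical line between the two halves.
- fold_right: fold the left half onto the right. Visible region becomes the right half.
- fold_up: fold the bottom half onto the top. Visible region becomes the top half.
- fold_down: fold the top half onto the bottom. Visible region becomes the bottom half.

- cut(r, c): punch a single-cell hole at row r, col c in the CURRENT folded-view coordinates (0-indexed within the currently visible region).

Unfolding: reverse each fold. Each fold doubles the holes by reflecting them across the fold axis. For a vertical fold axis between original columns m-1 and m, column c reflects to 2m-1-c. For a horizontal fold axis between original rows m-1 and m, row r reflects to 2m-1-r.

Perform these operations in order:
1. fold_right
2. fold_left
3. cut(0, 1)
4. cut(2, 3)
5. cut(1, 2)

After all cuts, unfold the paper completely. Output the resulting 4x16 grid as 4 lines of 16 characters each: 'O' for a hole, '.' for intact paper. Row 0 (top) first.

Answer: .O....O..O....O.
..O..O....O..O..
...OO......OO...
................

Derivation:
Op 1 fold_right: fold axis v@8; visible region now rows[0,4) x cols[8,16) = 4x8
Op 2 fold_left: fold axis v@12; visible region now rows[0,4) x cols[8,12) = 4x4
Op 3 cut(0, 1): punch at orig (0,9); cuts so far [(0, 9)]; region rows[0,4) x cols[8,12) = 4x4
Op 4 cut(2, 3): punch at orig (2,11); cuts so far [(0, 9), (2, 11)]; region rows[0,4) x cols[8,12) = 4x4
Op 5 cut(1, 2): punch at orig (1,10); cuts so far [(0, 9), (1, 10), (2, 11)]; region rows[0,4) x cols[8,12) = 4x4
Unfold 1 (reflect across v@12): 6 holes -> [(0, 9), (0, 14), (1, 10), (1, 13), (2, 11), (2, 12)]
Unfold 2 (reflect across v@8): 12 holes -> [(0, 1), (0, 6), (0, 9), (0, 14), (1, 2), (1, 5), (1, 10), (1, 13), (2, 3), (2, 4), (2, 11), (2, 12)]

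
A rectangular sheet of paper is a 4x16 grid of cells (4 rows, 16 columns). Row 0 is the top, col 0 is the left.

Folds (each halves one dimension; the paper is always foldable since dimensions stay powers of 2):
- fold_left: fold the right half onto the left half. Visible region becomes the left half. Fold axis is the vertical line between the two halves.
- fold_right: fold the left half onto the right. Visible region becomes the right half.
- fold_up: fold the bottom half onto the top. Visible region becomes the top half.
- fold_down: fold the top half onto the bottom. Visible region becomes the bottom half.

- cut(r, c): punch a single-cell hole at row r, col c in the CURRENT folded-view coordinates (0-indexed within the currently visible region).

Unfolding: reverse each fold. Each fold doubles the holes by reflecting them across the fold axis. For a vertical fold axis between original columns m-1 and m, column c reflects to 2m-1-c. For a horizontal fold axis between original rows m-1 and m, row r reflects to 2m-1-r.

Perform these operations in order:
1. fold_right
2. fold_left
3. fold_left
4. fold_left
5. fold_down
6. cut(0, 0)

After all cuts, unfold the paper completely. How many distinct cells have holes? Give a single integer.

Op 1 fold_right: fold axis v@8; visible region now rows[0,4) x cols[8,16) = 4x8
Op 2 fold_left: fold axis v@12; visible region now rows[0,4) x cols[8,12) = 4x4
Op 3 fold_left: fold axis v@10; visible region now rows[0,4) x cols[8,10) = 4x2
Op 4 fold_left: fold axis v@9; visible region now rows[0,4) x cols[8,9) = 4x1
Op 5 fold_down: fold axis h@2; visible region now rows[2,4) x cols[8,9) = 2x1
Op 6 cut(0, 0): punch at orig (2,8); cuts so far [(2, 8)]; region rows[2,4) x cols[8,9) = 2x1
Unfold 1 (reflect across h@2): 2 holes -> [(1, 8), (2, 8)]
Unfold 2 (reflect across v@9): 4 holes -> [(1, 8), (1, 9), (2, 8), (2, 9)]
Unfold 3 (reflect across v@10): 8 holes -> [(1, 8), (1, 9), (1, 10), (1, 11), (2, 8), (2, 9), (2, 10), (2, 11)]
Unfold 4 (reflect across v@12): 16 holes -> [(1, 8), (1, 9), (1, 10), (1, 11), (1, 12), (1, 13), (1, 14), (1, 15), (2, 8), (2, 9), (2, 10), (2, 11), (2, 12), (2, 13), (2, 14), (2, 15)]
Unfold 5 (reflect across v@8): 32 holes -> [(1, 0), (1, 1), (1, 2), (1, 3), (1, 4), (1, 5), (1, 6), (1, 7), (1, 8), (1, 9), (1, 10), (1, 11), (1, 12), (1, 13), (1, 14), (1, 15), (2, 0), (2, 1), (2, 2), (2, 3), (2, 4), (2, 5), (2, 6), (2, 7), (2, 8), (2, 9), (2, 10), (2, 11), (2, 12), (2, 13), (2, 14), (2, 15)]

Answer: 32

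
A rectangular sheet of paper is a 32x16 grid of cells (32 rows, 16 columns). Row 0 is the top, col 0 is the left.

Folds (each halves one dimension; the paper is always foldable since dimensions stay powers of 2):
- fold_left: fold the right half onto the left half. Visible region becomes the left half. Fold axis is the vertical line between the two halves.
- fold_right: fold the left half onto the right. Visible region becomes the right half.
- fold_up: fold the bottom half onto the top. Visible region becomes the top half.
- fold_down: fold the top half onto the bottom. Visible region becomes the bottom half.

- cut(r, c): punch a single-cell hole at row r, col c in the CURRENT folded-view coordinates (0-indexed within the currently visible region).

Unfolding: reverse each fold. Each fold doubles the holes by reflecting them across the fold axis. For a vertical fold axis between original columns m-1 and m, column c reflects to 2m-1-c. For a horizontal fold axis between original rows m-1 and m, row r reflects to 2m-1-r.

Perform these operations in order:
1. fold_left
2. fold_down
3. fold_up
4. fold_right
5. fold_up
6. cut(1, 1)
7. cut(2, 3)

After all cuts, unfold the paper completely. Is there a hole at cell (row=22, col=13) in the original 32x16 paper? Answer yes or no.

Op 1 fold_left: fold axis v@8; visible region now rows[0,32) x cols[0,8) = 32x8
Op 2 fold_down: fold axis h@16; visible region now rows[16,32) x cols[0,8) = 16x8
Op 3 fold_up: fold axis h@24; visible region now rows[16,24) x cols[0,8) = 8x8
Op 4 fold_right: fold axis v@4; visible region now rows[16,24) x cols[4,8) = 8x4
Op 5 fold_up: fold axis h@20; visible region now rows[16,20) x cols[4,8) = 4x4
Op 6 cut(1, 1): punch at orig (17,5); cuts so far [(17, 5)]; region rows[16,20) x cols[4,8) = 4x4
Op 7 cut(2, 3): punch at orig (18,7); cuts so far [(17, 5), (18, 7)]; region rows[16,20) x cols[4,8) = 4x4
Unfold 1 (reflect across h@20): 4 holes -> [(17, 5), (18, 7), (21, 7), (22, 5)]
Unfold 2 (reflect across v@4): 8 holes -> [(17, 2), (17, 5), (18, 0), (18, 7), (21, 0), (21, 7), (22, 2), (22, 5)]
Unfold 3 (reflect across h@24): 16 holes -> [(17, 2), (17, 5), (18, 0), (18, 7), (21, 0), (21, 7), (22, 2), (22, 5), (25, 2), (25, 5), (26, 0), (26, 7), (29, 0), (29, 7), (30, 2), (30, 5)]
Unfold 4 (reflect across h@16): 32 holes -> [(1, 2), (1, 5), (2, 0), (2, 7), (5, 0), (5, 7), (6, 2), (6, 5), (9, 2), (9, 5), (10, 0), (10, 7), (13, 0), (13, 7), (14, 2), (14, 5), (17, 2), (17, 5), (18, 0), (18, 7), (21, 0), (21, 7), (22, 2), (22, 5), (25, 2), (25, 5), (26, 0), (26, 7), (29, 0), (29, 7), (30, 2), (30, 5)]
Unfold 5 (reflect across v@8): 64 holes -> [(1, 2), (1, 5), (1, 10), (1, 13), (2, 0), (2, 7), (2, 8), (2, 15), (5, 0), (5, 7), (5, 8), (5, 15), (6, 2), (6, 5), (6, 10), (6, 13), (9, 2), (9, 5), (9, 10), (9, 13), (10, 0), (10, 7), (10, 8), (10, 15), (13, 0), (13, 7), (13, 8), (13, 15), (14, 2), (14, 5), (14, 10), (14, 13), (17, 2), (17, 5), (17, 10), (17, 13), (18, 0), (18, 7), (18, 8), (18, 15), (21, 0), (21, 7), (21, 8), (21, 15), (22, 2), (22, 5), (22, 10), (22, 13), (25, 2), (25, 5), (25, 10), (25, 13), (26, 0), (26, 7), (26, 8), (26, 15), (29, 0), (29, 7), (29, 8), (29, 15), (30, 2), (30, 5), (30, 10), (30, 13)]
Holes: [(1, 2), (1, 5), (1, 10), (1, 13), (2, 0), (2, 7), (2, 8), (2, 15), (5, 0), (5, 7), (5, 8), (5, 15), (6, 2), (6, 5), (6, 10), (6, 13), (9, 2), (9, 5), (9, 10), (9, 13), (10, 0), (10, 7), (10, 8), (10, 15), (13, 0), (13, 7), (13, 8), (13, 15), (14, 2), (14, 5), (14, 10), (14, 13), (17, 2), (17, 5), (17, 10), (17, 13), (18, 0), (18, 7), (18, 8), (18, 15), (21, 0), (21, 7), (21, 8), (21, 15), (22, 2), (22, 5), (22, 10), (22, 13), (25, 2), (25, 5), (25, 10), (25, 13), (26, 0), (26, 7), (26, 8), (26, 15), (29, 0), (29, 7), (29, 8), (29, 15), (30, 2), (30, 5), (30, 10), (30, 13)]

Answer: yes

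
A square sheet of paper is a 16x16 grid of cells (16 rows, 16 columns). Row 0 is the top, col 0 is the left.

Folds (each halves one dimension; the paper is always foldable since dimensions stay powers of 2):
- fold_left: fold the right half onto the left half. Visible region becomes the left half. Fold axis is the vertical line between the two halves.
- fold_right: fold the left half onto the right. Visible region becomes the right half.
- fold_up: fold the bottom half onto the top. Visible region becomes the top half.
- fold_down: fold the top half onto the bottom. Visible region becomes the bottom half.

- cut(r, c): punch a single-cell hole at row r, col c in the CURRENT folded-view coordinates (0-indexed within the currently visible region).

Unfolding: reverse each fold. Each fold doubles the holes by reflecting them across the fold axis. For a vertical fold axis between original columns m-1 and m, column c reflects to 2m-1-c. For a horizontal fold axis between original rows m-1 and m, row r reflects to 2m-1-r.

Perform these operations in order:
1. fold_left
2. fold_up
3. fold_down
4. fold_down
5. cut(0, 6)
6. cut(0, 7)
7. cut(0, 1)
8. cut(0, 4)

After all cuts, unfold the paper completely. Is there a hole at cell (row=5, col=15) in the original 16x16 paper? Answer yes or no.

Op 1 fold_left: fold axis v@8; visible region now rows[0,16) x cols[0,8) = 16x8
Op 2 fold_up: fold axis h@8; visible region now rows[0,8) x cols[0,8) = 8x8
Op 3 fold_down: fold axis h@4; visible region now rows[4,8) x cols[0,8) = 4x8
Op 4 fold_down: fold axis h@6; visible region now rows[6,8) x cols[0,8) = 2x8
Op 5 cut(0, 6): punch at orig (6,6); cuts so far [(6, 6)]; region rows[6,8) x cols[0,8) = 2x8
Op 6 cut(0, 7): punch at orig (6,7); cuts so far [(6, 6), (6, 7)]; region rows[6,8) x cols[0,8) = 2x8
Op 7 cut(0, 1): punch at orig (6,1); cuts so far [(6, 1), (6, 6), (6, 7)]; region rows[6,8) x cols[0,8) = 2x8
Op 8 cut(0, 4): punch at orig (6,4); cuts so far [(6, 1), (6, 4), (6, 6), (6, 7)]; region rows[6,8) x cols[0,8) = 2x8
Unfold 1 (reflect across h@6): 8 holes -> [(5, 1), (5, 4), (5, 6), (5, 7), (6, 1), (6, 4), (6, 6), (6, 7)]
Unfold 2 (reflect across h@4): 16 holes -> [(1, 1), (1, 4), (1, 6), (1, 7), (2, 1), (2, 4), (2, 6), (2, 7), (5, 1), (5, 4), (5, 6), (5, 7), (6, 1), (6, 4), (6, 6), (6, 7)]
Unfold 3 (reflect across h@8): 32 holes -> [(1, 1), (1, 4), (1, 6), (1, 7), (2, 1), (2, 4), (2, 6), (2, 7), (5, 1), (5, 4), (5, 6), (5, 7), (6, 1), (6, 4), (6, 6), (6, 7), (9, 1), (9, 4), (9, 6), (9, 7), (10, 1), (10, 4), (10, 6), (10, 7), (13, 1), (13, 4), (13, 6), (13, 7), (14, 1), (14, 4), (14, 6), (14, 7)]
Unfold 4 (reflect across v@8): 64 holes -> [(1, 1), (1, 4), (1, 6), (1, 7), (1, 8), (1, 9), (1, 11), (1, 14), (2, 1), (2, 4), (2, 6), (2, 7), (2, 8), (2, 9), (2, 11), (2, 14), (5, 1), (5, 4), (5, 6), (5, 7), (5, 8), (5, 9), (5, 11), (5, 14), (6, 1), (6, 4), (6, 6), (6, 7), (6, 8), (6, 9), (6, 11), (6, 14), (9, 1), (9, 4), (9, 6), (9, 7), (9, 8), (9, 9), (9, 11), (9, 14), (10, 1), (10, 4), (10, 6), (10, 7), (10, 8), (10, 9), (10, 11), (10, 14), (13, 1), (13, 4), (13, 6), (13, 7), (13, 8), (13, 9), (13, 11), (13, 14), (14, 1), (14, 4), (14, 6), (14, 7), (14, 8), (14, 9), (14, 11), (14, 14)]
Holes: [(1, 1), (1, 4), (1, 6), (1, 7), (1, 8), (1, 9), (1, 11), (1, 14), (2, 1), (2, 4), (2, 6), (2, 7), (2, 8), (2, 9), (2, 11), (2, 14), (5, 1), (5, 4), (5, 6), (5, 7), (5, 8), (5, 9), (5, 11), (5, 14), (6, 1), (6, 4), (6, 6), (6, 7), (6, 8), (6, 9), (6, 11), (6, 14), (9, 1), (9, 4), (9, 6), (9, 7), (9, 8), (9, 9), (9, 11), (9, 14), (10, 1), (10, 4), (10, 6), (10, 7), (10, 8), (10, 9), (10, 11), (10, 14), (13, 1), (13, 4), (13, 6), (13, 7), (13, 8), (13, 9), (13, 11), (13, 14), (14, 1), (14, 4), (14, 6), (14, 7), (14, 8), (14, 9), (14, 11), (14, 14)]

Answer: no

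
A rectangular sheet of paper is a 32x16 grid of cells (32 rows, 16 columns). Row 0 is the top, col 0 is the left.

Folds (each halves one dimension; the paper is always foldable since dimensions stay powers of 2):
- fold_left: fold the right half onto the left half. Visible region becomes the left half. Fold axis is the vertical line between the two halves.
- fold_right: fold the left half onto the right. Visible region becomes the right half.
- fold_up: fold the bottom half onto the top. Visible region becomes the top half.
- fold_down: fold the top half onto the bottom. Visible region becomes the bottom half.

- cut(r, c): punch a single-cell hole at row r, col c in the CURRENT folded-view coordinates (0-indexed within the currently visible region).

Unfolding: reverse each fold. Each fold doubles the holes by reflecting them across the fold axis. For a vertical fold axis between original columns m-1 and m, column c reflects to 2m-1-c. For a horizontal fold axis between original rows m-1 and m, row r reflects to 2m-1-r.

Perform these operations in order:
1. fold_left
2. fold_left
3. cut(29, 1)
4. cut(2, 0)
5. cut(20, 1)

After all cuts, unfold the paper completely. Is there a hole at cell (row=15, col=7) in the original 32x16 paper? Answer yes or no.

Answer: no

Derivation:
Op 1 fold_left: fold axis v@8; visible region now rows[0,32) x cols[0,8) = 32x8
Op 2 fold_left: fold axis v@4; visible region now rows[0,32) x cols[0,4) = 32x4
Op 3 cut(29, 1): punch at orig (29,1); cuts so far [(29, 1)]; region rows[0,32) x cols[0,4) = 32x4
Op 4 cut(2, 0): punch at orig (2,0); cuts so far [(2, 0), (29, 1)]; region rows[0,32) x cols[0,4) = 32x4
Op 5 cut(20, 1): punch at orig (20,1); cuts so far [(2, 0), (20, 1), (29, 1)]; region rows[0,32) x cols[0,4) = 32x4
Unfold 1 (reflect across v@4): 6 holes -> [(2, 0), (2, 7), (20, 1), (20, 6), (29, 1), (29, 6)]
Unfold 2 (reflect across v@8): 12 holes -> [(2, 0), (2, 7), (2, 8), (2, 15), (20, 1), (20, 6), (20, 9), (20, 14), (29, 1), (29, 6), (29, 9), (29, 14)]
Holes: [(2, 0), (2, 7), (2, 8), (2, 15), (20, 1), (20, 6), (20, 9), (20, 14), (29, 1), (29, 6), (29, 9), (29, 14)]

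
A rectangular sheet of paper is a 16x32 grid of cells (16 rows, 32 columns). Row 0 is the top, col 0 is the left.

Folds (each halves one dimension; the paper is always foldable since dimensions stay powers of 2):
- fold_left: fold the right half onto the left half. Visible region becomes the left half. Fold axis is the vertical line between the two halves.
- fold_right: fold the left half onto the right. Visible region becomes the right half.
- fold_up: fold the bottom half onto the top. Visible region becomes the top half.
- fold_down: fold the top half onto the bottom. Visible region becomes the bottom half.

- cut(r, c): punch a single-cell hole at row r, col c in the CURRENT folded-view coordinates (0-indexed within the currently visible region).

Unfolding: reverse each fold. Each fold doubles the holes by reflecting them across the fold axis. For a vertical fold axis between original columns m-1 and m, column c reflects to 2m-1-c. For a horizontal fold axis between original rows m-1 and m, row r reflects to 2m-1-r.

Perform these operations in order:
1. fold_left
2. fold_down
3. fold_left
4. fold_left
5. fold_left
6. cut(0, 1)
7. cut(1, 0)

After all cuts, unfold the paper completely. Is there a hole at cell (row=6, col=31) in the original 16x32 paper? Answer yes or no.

Op 1 fold_left: fold axis v@16; visible region now rows[0,16) x cols[0,16) = 16x16
Op 2 fold_down: fold axis h@8; visible region now rows[8,16) x cols[0,16) = 8x16
Op 3 fold_left: fold axis v@8; visible region now rows[8,16) x cols[0,8) = 8x8
Op 4 fold_left: fold axis v@4; visible region now rows[8,16) x cols[0,4) = 8x4
Op 5 fold_left: fold axis v@2; visible region now rows[8,16) x cols[0,2) = 8x2
Op 6 cut(0, 1): punch at orig (8,1); cuts so far [(8, 1)]; region rows[8,16) x cols[0,2) = 8x2
Op 7 cut(1, 0): punch at orig (9,0); cuts so far [(8, 1), (9, 0)]; region rows[8,16) x cols[0,2) = 8x2
Unfold 1 (reflect across v@2): 4 holes -> [(8, 1), (8, 2), (9, 0), (9, 3)]
Unfold 2 (reflect across v@4): 8 holes -> [(8, 1), (8, 2), (8, 5), (8, 6), (9, 0), (9, 3), (9, 4), (9, 7)]
Unfold 3 (reflect across v@8): 16 holes -> [(8, 1), (8, 2), (8, 5), (8, 6), (8, 9), (8, 10), (8, 13), (8, 14), (9, 0), (9, 3), (9, 4), (9, 7), (9, 8), (9, 11), (9, 12), (9, 15)]
Unfold 4 (reflect across h@8): 32 holes -> [(6, 0), (6, 3), (6, 4), (6, 7), (6, 8), (6, 11), (6, 12), (6, 15), (7, 1), (7, 2), (7, 5), (7, 6), (7, 9), (7, 10), (7, 13), (7, 14), (8, 1), (8, 2), (8, 5), (8, 6), (8, 9), (8, 10), (8, 13), (8, 14), (9, 0), (9, 3), (9, 4), (9, 7), (9, 8), (9, 11), (9, 12), (9, 15)]
Unfold 5 (reflect across v@16): 64 holes -> [(6, 0), (6, 3), (6, 4), (6, 7), (6, 8), (6, 11), (6, 12), (6, 15), (6, 16), (6, 19), (6, 20), (6, 23), (6, 24), (6, 27), (6, 28), (6, 31), (7, 1), (7, 2), (7, 5), (7, 6), (7, 9), (7, 10), (7, 13), (7, 14), (7, 17), (7, 18), (7, 21), (7, 22), (7, 25), (7, 26), (7, 29), (7, 30), (8, 1), (8, 2), (8, 5), (8, 6), (8, 9), (8, 10), (8, 13), (8, 14), (8, 17), (8, 18), (8, 21), (8, 22), (8, 25), (8, 26), (8, 29), (8, 30), (9, 0), (9, 3), (9, 4), (9, 7), (9, 8), (9, 11), (9, 12), (9, 15), (9, 16), (9, 19), (9, 20), (9, 23), (9, 24), (9, 27), (9, 28), (9, 31)]
Holes: [(6, 0), (6, 3), (6, 4), (6, 7), (6, 8), (6, 11), (6, 12), (6, 15), (6, 16), (6, 19), (6, 20), (6, 23), (6, 24), (6, 27), (6, 28), (6, 31), (7, 1), (7, 2), (7, 5), (7, 6), (7, 9), (7, 10), (7, 13), (7, 14), (7, 17), (7, 18), (7, 21), (7, 22), (7, 25), (7, 26), (7, 29), (7, 30), (8, 1), (8, 2), (8, 5), (8, 6), (8, 9), (8, 10), (8, 13), (8, 14), (8, 17), (8, 18), (8, 21), (8, 22), (8, 25), (8, 26), (8, 29), (8, 30), (9, 0), (9, 3), (9, 4), (9, 7), (9, 8), (9, 11), (9, 12), (9, 15), (9, 16), (9, 19), (9, 20), (9, 23), (9, 24), (9, 27), (9, 28), (9, 31)]

Answer: yes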